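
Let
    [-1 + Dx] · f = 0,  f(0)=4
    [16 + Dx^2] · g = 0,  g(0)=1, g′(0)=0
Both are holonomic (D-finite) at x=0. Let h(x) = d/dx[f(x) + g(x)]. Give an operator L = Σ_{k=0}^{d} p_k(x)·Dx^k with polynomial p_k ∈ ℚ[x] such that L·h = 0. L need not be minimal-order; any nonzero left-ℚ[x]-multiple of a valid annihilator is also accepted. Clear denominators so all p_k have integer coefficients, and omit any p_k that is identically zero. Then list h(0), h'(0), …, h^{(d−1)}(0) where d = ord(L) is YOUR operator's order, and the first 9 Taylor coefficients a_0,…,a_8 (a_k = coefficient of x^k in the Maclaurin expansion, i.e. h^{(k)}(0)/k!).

L = 16 - 16·Dx + Dx^2 - Dx^3  (order 3).
h: a_k = 4, -12, 2, 130/3, 1/6, -341/10, 1/180, 3277/252, 1/10080, …
ICs: h(0) = 4, h′(0) = -12, h′′(0) = 4.

f: a_k = 4, 4, 2, 2/3, 1/6, 1/30, 1/180, 1/1260, 1/10080, …
g: a_k = 1, 0, -8, 0, 32/3, 0, -256/45, 0, 512/315, …
h₀=f+g: left-lcm gives L₀, ord ≤ 3.
Differentiate: ansatz ord ≤ ord L₀ ⇒ L.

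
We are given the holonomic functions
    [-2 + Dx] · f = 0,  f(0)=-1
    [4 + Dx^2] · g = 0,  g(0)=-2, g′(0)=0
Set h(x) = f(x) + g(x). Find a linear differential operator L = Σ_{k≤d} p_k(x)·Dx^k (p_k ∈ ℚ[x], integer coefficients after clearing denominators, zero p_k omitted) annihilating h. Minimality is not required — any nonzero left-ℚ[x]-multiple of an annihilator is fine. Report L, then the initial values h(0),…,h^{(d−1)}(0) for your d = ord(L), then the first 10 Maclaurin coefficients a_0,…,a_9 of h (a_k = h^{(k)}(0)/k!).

L = -8 + 4·Dx - 2·Dx^2 + Dx^3  (order 3).
h: a_k = -3, -2, 2, -4/3, -2, -4/15, 4/45, -8/315, -2/105, -4/2835, …
ICs: h(0) = -3, h′(0) = -2, h′′(0) = 4.

f: a_k = -1, -2, -2, -4/3, -2/3, -4/15, -4/45, -8/315, -2/315, -4/2835, …
g: a_k = -2, 0, 4, 0, -4/3, 0, 8/45, 0, -4/315, 0, …
Sum ⇒ L₀ = lclm(L_f,L_g) in ℚ(x)⟨Dx⟩.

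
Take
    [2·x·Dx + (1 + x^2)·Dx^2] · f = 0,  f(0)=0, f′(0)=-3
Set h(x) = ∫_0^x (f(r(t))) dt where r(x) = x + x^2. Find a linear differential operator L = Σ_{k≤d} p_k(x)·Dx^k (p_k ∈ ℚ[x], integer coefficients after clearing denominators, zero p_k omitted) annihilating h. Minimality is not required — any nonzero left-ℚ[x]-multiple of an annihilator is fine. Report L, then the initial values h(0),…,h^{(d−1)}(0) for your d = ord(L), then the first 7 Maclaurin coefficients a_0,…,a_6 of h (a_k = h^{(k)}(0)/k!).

f: a_k = 0, -3, 0, 1, 0, -3/5, 0, …
Change of var in L_f (x↦r) gives L₀.
h=∫h₀ ⇒ L = L₀·Dx.
L = (-2 + 2·x + 8·x^2 + 12·x^3 + 6·x^4)·Dx^2 + (1 + 2·x + x^2 + 4·x^3 + 5·x^4 + 2·x^5)·Dx^3  (order 3).
h: a_k = 0, 0, -3/2, -1, 1/4, 3/5, 2/5, …
ICs: h(0) = 0, h′(0) = 0, h′′(0) = -3.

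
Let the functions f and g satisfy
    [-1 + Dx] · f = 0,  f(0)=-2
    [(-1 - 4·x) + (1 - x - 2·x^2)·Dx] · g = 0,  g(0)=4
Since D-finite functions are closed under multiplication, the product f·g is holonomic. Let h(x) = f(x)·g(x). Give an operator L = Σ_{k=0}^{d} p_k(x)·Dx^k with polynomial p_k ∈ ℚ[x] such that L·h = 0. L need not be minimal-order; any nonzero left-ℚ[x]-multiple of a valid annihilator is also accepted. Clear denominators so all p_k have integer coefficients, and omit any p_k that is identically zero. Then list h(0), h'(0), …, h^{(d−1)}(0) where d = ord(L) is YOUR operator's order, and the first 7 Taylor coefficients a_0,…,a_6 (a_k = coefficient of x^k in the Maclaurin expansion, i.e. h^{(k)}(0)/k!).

L = (2 + 3·x - 2·x^2) + (-1 + x + 2·x^2)·Dx  (order 1).
h: a_k = -8, -16, -36, -208/3, -425/3, -1402/5, -50737/90, …
ICs: h(0) = -8.

f: a_k = -2, -2, -1, -1/3, -1/12, -1/60, -1/360, …
g: a_k = 4, 4, 12, 20, 44, 84, 172, …
Product ⇒ symmetric product L₀, ord ≤ 1.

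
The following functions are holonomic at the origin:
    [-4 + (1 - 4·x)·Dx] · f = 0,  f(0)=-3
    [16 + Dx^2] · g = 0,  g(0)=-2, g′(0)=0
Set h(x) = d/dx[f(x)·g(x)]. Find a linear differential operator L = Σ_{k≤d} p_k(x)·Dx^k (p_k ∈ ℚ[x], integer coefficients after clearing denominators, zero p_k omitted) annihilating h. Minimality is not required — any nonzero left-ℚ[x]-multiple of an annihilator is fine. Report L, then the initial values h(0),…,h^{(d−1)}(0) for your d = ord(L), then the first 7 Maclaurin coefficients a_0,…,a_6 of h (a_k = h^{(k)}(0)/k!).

L = (-16 - 128·x + 256·x^2) + (-8 + 32·x)·Dx + (1 - 8·x + 16·x^2)·Dx^2  (order 2).
h: a_k = 24, 96, 576, 3328, 16640, 398336/5, 5576704/15, …
ICs: h(0) = 24, h′(0) = 96.

f: a_k = -3, -12, -48, -192, -768, -3072, -12288, …
g: a_k = -2, 0, 16, 0, -64/3, 0, 512/45, …
Product ⇒ symmetric product L₀, ord ≤ 2.
h=h₀': d/dx-closure on L₀ ⇒ L.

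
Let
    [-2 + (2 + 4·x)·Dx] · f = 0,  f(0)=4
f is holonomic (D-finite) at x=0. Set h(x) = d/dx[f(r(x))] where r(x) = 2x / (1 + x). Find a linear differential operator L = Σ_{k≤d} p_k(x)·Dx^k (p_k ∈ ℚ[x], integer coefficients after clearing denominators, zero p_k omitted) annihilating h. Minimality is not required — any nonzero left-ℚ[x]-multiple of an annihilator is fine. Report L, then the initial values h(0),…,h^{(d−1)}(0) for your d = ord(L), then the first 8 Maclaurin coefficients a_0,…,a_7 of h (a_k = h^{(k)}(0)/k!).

L = (-4 - 10·x) + (-1 - 6·x - 5·x^2)·Dx  (order 1).
h: a_k = 8, -32, 120, -480, 2040, -9024, 40936, -188800, …
ICs: h(0) = 8.

f: a_k = 4, 4, -2, 2, -5/2, 7/2, -21/4, 33/4, …
h₀=f(r): pull back L_f along r ⇒ L₀.
Derive L from L₀ (diff closure).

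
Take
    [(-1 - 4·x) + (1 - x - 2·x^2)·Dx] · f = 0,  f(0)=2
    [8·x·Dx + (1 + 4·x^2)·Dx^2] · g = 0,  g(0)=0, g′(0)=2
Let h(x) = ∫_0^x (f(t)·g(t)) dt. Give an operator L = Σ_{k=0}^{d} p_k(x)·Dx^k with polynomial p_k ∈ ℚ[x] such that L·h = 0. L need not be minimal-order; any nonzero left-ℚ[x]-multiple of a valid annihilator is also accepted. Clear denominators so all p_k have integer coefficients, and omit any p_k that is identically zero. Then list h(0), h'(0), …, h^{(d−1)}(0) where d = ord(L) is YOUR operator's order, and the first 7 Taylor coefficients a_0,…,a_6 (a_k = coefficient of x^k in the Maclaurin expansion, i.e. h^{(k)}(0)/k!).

L = (4 + 8·x + 48·x^2)·Dx + (2 + 16·x^2 + 48·x^3)·Dx^2 + (-1 + x - 2·x^2 + 4·x^3 + 8·x^4)·Dx^3  (order 3).
h: a_k = 0, 0, 2, 4/3, 5/3, 44/15, 34/5, …
ICs: h(0) = 0, h′(0) = 0, h′′(0) = 4.

f: a_k = 2, 2, 6, 10, 22, 42, 86, …
g: a_k = 0, 2, 0, -8/3, 0, 32/5, 0, …
Product ⇒ symmetric product L₀, ord ≤ 2.
h=∫₀ˣh₀: take L = L₀·Dx.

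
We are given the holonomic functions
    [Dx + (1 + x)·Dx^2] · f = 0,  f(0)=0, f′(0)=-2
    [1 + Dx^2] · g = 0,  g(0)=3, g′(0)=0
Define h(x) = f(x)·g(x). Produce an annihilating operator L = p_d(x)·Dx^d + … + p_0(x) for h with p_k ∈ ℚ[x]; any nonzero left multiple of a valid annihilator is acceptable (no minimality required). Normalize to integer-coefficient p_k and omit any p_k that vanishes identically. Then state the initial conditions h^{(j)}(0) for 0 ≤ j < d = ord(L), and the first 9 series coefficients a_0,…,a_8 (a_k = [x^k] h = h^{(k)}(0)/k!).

f: a_k = 0, -2, 1, -2/3, 1/2, -2/5, 1/3, -2/7, 1/4, …
g: a_k = 3, 0, -3/2, 0, 1/8, 0, -1/240, 0, 1/13440, …
f·g: L₀ = L_f ⊗_s L_g, ord ≤ 2·2.
L = (-3 + 6·x + 19·x^2 + 16·x^3 + 4·x^4) + (4 + 20·x + 24·x^2 + 8·x^3)·Dx + (20·x + 42·x^2 + 32·x^3 + 8·x^4)·Dx^2 + (4 + 20·x + 24·x^2 + 8·x^3)·Dx^3 + (3 + 14·x + 23·x^2 + 16·x^3 + 4·x^4)·Dx^4  (order 4).
h: a_k = 0, -6, 3, 1, 0, -9/20, 3/8, -93/280, 37/120, …
ICs: h(0) = 0, h′(0) = -6, h′′(0) = 6, h′′′(0) = 6.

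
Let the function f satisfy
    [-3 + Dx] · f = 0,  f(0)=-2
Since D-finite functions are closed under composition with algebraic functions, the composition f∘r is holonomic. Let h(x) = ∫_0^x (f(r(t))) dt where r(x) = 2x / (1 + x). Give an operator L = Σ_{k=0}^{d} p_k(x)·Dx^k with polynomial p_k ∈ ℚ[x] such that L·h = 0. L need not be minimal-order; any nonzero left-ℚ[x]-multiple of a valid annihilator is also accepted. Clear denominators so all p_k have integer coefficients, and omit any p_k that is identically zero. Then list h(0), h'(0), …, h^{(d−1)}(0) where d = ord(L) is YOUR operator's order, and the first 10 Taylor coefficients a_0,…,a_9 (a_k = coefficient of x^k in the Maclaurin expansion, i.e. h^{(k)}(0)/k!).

f: a_k = -2, -6, -9, -9, -27/4, -81/20, -81/40, -243/280, -729/2240, -243/2240, …
Substitute x→r, Dx→(1/r')Dx; clear ⇒ L₀.
Integrate: L := L₀·Dx.
L = -6·Dx + (1 + 2·x + x^2)·Dx^2  (order 2).
h: a_k = 0, -2, -6, -8, -3, 12/5, 2/5, -48/35, 57/70, 8/105, …
ICs: h(0) = 0, h′(0) = -2.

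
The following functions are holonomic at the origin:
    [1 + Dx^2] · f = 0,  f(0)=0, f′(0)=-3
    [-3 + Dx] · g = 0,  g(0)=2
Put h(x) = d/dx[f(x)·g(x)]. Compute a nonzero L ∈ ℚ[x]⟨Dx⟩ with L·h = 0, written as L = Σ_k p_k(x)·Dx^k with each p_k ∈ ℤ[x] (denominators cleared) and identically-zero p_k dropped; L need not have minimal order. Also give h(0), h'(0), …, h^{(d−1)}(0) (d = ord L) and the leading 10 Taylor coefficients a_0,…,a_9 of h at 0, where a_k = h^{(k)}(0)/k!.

L = 10 - 6·Dx + Dx^2  (order 2).
h: a_k = -6, -36, -78, -96, -79, -234/5, -307/15, -32/5, -481/420, 79/630, …
ICs: h(0) = -6, h′(0) = -36.

f: a_k = 0, -3, 0, 1/2, 0, -1/40, 0, 1/1680, 0, -1/120960, …
g: a_k = 2, 6, 9, 9, 27/4, 81/20, 81/40, 243/280, 729/2240, 243/2240, …
Product ⇒ symmetric product L₀, ord ≤ 2.
Differentiate: ansatz ord ≤ ord L₀ ⇒ L.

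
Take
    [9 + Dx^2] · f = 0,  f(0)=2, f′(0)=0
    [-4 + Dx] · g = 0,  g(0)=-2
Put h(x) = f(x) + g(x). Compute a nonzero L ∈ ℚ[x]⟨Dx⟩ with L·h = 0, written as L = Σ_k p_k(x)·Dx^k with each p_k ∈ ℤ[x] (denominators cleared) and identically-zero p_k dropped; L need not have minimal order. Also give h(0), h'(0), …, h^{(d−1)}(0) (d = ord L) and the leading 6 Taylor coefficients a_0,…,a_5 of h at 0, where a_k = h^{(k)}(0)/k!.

L = -36 + 9·Dx - 4·Dx^2 + Dx^3  (order 3).
h: a_k = 0, -8, -25, -64/3, -175/12, -256/15, …
ICs: h(0) = 0, h′(0) = -8, h′′(0) = -50.

f: a_k = 2, 0, -9, 0, 27/4, 0, …
g: a_k = -2, -8, -16, -64/3, -64/3, -256/15, …
h₀=f+g: left-lcm gives L₀, ord ≤ 3.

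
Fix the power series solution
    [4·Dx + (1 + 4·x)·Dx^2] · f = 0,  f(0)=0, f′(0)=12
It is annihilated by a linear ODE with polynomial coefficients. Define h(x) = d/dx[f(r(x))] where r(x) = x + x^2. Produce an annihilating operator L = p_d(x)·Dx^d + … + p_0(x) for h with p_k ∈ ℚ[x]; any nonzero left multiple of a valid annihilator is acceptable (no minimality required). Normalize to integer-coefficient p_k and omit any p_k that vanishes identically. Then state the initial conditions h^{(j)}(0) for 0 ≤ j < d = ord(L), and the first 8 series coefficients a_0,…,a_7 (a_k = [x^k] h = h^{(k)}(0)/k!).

f: a_k = 0, 12, -24, 64, -192, 3072/5, -2048, 49152/7, …
L₀ from L_f via x↦r, Dx↦r'^{-1}Dx.
Differentiate: ansatz ord ≤ ord L₀ ⇒ L.
L = 2 + (1 + 2·x)·Dx  (order 1).
h: a_k = 12, -24, 48, -96, 192, -384, 768, -1536, …
ICs: h(0) = 12.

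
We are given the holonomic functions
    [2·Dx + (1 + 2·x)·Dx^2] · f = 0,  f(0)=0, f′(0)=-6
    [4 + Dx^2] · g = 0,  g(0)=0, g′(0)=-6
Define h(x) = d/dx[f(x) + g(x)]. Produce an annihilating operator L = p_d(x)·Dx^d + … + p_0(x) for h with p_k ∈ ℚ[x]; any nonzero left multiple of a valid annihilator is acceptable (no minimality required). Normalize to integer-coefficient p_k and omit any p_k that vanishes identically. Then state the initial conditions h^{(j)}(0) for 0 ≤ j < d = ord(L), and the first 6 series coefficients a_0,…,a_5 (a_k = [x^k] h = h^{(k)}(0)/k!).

f: a_k = 0, -6, 6, -8, 12, -96/5, …
g: a_k = 0, -6, 0, 4, 0, -4/5, …
Weyl lclm of L_f,L_g ⇒ L₀ (ord ≤ 4).
Derive L from L₀ (diff closure).
L = (56 + 32·x + 32·x^2) + (12 + 40·x + 48·x^2 + 32·x^3)·Dx + (14 + 8·x + 8·x^2)·Dx^2 + (3 + 10·x + 12·x^2 + 8·x^3)·Dx^3  (order 3).
h: a_k = -12, 12, -12, 48, -100, 192, …
ICs: h(0) = -12, h′(0) = 12, h′′(0) = -24.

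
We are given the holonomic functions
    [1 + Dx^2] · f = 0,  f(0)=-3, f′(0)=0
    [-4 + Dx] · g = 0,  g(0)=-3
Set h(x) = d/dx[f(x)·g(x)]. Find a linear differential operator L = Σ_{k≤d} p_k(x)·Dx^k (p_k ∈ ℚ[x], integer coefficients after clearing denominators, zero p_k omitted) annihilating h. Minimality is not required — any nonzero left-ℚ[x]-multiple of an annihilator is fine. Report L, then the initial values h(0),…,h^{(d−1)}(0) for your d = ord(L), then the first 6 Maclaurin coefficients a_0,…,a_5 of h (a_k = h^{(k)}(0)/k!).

f: a_k = -3, 0, 3/2, 0, -1/8, 0, …
g: a_k = -3, -12, -24, -32, -32, -128/5, …
h₀=f·g: eliminate ⇒ L₀, order ≤ 2·1.
Derive L from L₀ (diff closure).
L = 17 - 8·Dx + Dx^2  (order 2).
h: a_k = 36, 135, 234, 483/2, 303/2, 297/8, …
ICs: h(0) = 36, h′(0) = 135.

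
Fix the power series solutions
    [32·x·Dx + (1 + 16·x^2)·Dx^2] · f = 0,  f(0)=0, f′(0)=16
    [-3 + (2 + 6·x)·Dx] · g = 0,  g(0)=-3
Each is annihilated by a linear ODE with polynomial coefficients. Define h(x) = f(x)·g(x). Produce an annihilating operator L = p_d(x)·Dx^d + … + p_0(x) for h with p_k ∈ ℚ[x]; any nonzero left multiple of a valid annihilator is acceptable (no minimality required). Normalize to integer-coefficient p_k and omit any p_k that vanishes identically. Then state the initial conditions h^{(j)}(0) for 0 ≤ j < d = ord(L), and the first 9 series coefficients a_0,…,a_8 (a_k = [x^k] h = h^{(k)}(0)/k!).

f: a_k = 0, 16, 0, -256/3, 0, 4096/5, 0, -65536/7, 0, …
g: a_k = -3, -9/2, 27/8, -81/16, 1215/128, -5103/256, 45927/1024, -216513/2048, 8444007/32768, …
h₀=f·g: eliminate ⇒ L₀, order ≤ 2·1.
L = (27 - 192·x - 144·x^2) + (-12 + 92·x + 576·x^2 + 576·x^3)·Dx + (4 + 24·x + 100·x^2 + 384·x^3 + 576·x^4)·Dx^2  (order 2).
h: a_k = 0, -48, -72, 310, 303, -103749/40, -285867/80, 68900757/2240, 170206749/4480, …
ICs: h(0) = 0, h′(0) = -48.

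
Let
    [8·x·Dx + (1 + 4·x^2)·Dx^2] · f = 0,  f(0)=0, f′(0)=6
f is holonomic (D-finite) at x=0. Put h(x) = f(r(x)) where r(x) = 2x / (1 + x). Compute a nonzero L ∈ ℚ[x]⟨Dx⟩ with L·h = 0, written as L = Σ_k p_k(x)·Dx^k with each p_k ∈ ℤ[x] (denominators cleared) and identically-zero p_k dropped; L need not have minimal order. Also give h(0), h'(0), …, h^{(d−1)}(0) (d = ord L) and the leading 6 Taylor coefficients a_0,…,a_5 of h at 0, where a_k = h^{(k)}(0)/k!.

f: a_k = 0, 6, 0, -8, 0, 96/5, …
f∘r: x↦r, Dx↦Dx/r' in L_f ⇒ L₀.
L = (2 + 34·x)·Dx + (1 + 2·x + 17·x^2)·Dx^2  (order 2).
h: a_k = 0, 12, -12, -52, 180, 1212/5, …
ICs: h(0) = 0, h′(0) = 12.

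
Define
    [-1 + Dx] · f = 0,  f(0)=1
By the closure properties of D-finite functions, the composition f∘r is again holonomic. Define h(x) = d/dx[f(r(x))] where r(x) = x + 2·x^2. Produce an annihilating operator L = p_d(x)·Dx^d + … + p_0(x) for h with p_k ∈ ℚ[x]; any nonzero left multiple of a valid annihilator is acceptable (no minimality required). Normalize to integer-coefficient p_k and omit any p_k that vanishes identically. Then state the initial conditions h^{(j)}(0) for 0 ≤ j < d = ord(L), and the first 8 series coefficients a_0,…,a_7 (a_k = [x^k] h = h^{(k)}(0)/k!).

L = (5 + 8·x + 16·x^2) + (-1 - 4·x)·Dx  (order 1).
h: a_k = 1, 5, 13/2, 73/6, 281/24, 1741/120, 1697/144, 57233/5040, …
ICs: h(0) = 1.

f: a_k = 1, 1, 1/2, 1/6, 1/24, 1/120, 1/720, 1/5040, …
f∘r: x↦r, Dx↦Dx/r' in L_f ⇒ L₀.
Differentiate: ansatz ord ≤ ord L₀ ⇒ L.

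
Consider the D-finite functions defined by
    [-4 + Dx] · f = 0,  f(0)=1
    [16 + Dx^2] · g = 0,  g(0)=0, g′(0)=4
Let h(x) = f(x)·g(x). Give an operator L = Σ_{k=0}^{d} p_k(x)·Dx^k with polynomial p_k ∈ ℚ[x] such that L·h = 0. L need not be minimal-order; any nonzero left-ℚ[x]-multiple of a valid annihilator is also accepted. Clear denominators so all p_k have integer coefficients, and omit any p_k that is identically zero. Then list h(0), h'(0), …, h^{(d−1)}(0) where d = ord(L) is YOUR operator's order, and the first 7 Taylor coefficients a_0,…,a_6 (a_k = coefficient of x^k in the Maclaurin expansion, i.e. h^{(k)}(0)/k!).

L = 32 - 8·Dx + Dx^2  (order 2).
h: a_k = 0, 4, 16, 64/3, 0, -512/15, -2048/45, …
ICs: h(0) = 0, h′(0) = 4.

f: a_k = 1, 4, 8, 32/3, 32/3, 128/15, 256/45, …
g: a_k = 0, 4, 0, -32/3, 0, 128/15, 0, …
f·g: L₀ = L_f ⊗_s L_g, ord ≤ 1·2.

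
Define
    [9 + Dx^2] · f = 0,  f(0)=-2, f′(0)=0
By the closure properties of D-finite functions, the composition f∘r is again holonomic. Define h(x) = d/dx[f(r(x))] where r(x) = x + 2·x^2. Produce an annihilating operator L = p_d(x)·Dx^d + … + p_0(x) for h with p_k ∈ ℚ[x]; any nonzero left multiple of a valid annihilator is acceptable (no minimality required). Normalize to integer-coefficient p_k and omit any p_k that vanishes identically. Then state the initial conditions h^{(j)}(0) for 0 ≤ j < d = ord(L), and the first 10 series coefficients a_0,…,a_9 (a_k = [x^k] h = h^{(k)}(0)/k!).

f: a_k = -2, 0, 9, 0, -27/4, 0, 81/40, 0, -729/2240, 0, …
f∘r: x↦r, Dx↦Dx/r' in L_f ⇒ L₀.
Differentiate: ansatz ord ≤ ord L₀ ⇒ L.
L = (57 + 144·x + 864·x^2 + 2304·x^3 + 2304·x^4) + (-12 - 48·x)·Dx + (1 + 8·x + 16·x^2)·Dx^2  (order 2).
h: a_k = 0, 18, 108, 117, -270, -19197/20, -13419/10, 29511/280, 401679/140, 10070649/2240, …
ICs: h(0) = 0, h′(0) = 18.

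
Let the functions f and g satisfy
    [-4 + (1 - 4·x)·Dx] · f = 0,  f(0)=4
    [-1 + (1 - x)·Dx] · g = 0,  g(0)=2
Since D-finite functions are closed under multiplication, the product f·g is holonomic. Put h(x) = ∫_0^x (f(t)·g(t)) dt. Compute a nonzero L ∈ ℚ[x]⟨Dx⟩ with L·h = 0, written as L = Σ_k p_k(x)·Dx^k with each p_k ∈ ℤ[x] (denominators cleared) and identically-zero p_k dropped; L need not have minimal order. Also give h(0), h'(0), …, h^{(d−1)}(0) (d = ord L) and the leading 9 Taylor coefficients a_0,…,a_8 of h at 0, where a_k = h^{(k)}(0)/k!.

f: a_k = 4, 16, 64, 256, 1024, 4096, 16384, 65536, 262144, …
g: a_k = 2, 2, 2, 2, 2, 2, 2, 2, 2, …
Sym-product of L_f,L_g gives L₀ (≤ ord 1).
∫: right-multiply L₀ by Dx.
L = (-5 + 8·x)·Dx + (1 - 5·x + 4·x^2)·Dx^2  (order 2).
h: a_k = 0, 8, 20, 56, 170, 2728/5, 1820, 43688/7, 21845, …
ICs: h(0) = 0, h′(0) = 8.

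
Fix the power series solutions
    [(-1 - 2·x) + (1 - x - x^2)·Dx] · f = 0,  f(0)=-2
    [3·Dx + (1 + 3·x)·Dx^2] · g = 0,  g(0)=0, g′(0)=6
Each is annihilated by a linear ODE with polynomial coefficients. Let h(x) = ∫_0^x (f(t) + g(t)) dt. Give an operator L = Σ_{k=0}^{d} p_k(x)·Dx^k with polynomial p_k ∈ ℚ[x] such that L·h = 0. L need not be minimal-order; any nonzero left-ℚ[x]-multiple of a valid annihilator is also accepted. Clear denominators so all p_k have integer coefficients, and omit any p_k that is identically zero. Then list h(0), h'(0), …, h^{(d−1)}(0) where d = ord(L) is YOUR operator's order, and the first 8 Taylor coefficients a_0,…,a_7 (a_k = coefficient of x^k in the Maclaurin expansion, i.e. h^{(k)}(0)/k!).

L = (126 + 342·x + 468·x^2 + 180·x^3 + 108·x^4)·Dx^2 + (156·x + 576·x^2 + 672·x^3 + 378·x^4 + 180·x^5)·Dx^3 + (-7 - 35·x - 29·x^2 + 63·x^3 + 99·x^4 + 93·x^5 + 36·x^6)·Dx^4  (order 4).
h: a_k = 0, -2, 2, -13/3, 3, -101/10, 203/15, -269/7, …
ICs: h(0) = 0, h′(0) = -2, h′′(0) = 4, h′′′(0) = -26.

f: a_k = -2, -2, -4, -6, -10, -16, -26, -42, …
g: a_k = 0, 6, -9, 18, -81/2, 486/5, -243, 4374/7, …
Sum ⇒ L₀ = lclm(L_f,L_g) in ℚ(x)⟨Dx⟩.
∫: right-multiply L₀ by Dx.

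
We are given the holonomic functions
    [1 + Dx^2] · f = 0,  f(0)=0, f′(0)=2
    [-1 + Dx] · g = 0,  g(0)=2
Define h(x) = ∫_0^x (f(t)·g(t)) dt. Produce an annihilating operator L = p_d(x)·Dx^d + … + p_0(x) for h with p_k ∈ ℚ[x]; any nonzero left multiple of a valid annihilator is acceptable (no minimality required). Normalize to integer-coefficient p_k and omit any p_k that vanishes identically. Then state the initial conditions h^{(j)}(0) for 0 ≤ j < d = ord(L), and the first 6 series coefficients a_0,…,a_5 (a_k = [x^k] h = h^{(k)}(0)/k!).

L = 2·Dx - 2·Dx^2 + Dx^3  (order 3).
h: a_k = 0, 0, 2, 4/3, 1/3, 0, …
ICs: h(0) = 0, h′(0) = 0, h′′(0) = 4.

f: a_k = 0, 2, 0, -1/3, 0, 1/60, …
g: a_k = 2, 2, 1, 1/3, 1/12, 1/60, …
Sym-product of L_f,L_g gives L₀ (≤ ord 2).
Integrate: L := L₀·Dx.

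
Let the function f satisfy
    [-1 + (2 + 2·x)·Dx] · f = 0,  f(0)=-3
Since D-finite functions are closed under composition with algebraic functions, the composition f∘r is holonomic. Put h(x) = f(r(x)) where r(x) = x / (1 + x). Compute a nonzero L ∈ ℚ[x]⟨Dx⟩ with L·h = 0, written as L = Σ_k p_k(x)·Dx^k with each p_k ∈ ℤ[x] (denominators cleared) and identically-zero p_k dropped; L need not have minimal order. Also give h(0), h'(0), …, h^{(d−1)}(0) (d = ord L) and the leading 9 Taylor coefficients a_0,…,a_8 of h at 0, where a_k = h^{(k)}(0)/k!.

L = -1 + (2 + 6·x + 4·x^2)·Dx  (order 1).
h: a_k = -3, -3/2, 15/8, -39/16, 423/128, -1197/256, 7059/1024, -21615/2048, 547383/32768, …
ICs: h(0) = -3.

f: a_k = -3, -3/2, 3/8, -3/16, 15/128, -21/256, 63/1024, -99/2048, 1287/32768, …
h₀=f(r): pull back L_f along r ⇒ L₀.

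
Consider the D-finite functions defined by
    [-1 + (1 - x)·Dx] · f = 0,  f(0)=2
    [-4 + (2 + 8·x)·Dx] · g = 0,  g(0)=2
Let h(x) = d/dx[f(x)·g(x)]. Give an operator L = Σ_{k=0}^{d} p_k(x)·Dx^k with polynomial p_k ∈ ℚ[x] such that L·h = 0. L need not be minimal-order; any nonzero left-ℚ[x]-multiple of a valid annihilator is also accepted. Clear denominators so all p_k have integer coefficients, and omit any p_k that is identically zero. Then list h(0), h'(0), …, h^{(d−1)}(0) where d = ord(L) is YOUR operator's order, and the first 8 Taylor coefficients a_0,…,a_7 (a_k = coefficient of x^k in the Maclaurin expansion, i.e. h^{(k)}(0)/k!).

f: a_k = 2, 2, 2, 2, 2, 2, 2, 2, …
g: a_k = 2, 4, -4, 8, -20, 56, -168, 528, …
L₀ := L_f ⊗_s L_g (sym. prod.), ord ≤ 1.
h₀' ⇒ L via d/dx closure of L₀.
L = (2 + 36·x + 12·x^2) + (-3 - 11·x + 6·x^2 + 8·x^3)·Dx  (order 1).
h: a_k = 12, 8, 60, -80, 460, -1464, 5684, -20960, …
ICs: h(0) = 12.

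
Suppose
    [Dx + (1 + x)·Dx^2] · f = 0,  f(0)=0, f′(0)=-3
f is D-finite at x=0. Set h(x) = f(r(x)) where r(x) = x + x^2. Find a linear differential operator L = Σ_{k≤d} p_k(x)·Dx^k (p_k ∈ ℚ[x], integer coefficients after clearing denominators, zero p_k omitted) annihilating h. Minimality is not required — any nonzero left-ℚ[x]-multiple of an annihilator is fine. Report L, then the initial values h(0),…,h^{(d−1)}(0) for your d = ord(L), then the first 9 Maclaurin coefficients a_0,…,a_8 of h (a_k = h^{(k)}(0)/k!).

f: a_k = 0, -3, 3/2, -1, 3/4, -3/5, 1/2, -3/7, 3/8, …
L₀ from L_f via x↦r, Dx↦r'^{-1}Dx.
L = (-1 + 2·x + 2·x^2)·Dx + (1 + 3·x + 3·x^2 + 2·x^3)·Dx^2  (order 2).
h: a_k = 0, -3, -3/2, 2, -3/4, -3/5, 1, -3/7, -3/8, …
ICs: h(0) = 0, h′(0) = -3.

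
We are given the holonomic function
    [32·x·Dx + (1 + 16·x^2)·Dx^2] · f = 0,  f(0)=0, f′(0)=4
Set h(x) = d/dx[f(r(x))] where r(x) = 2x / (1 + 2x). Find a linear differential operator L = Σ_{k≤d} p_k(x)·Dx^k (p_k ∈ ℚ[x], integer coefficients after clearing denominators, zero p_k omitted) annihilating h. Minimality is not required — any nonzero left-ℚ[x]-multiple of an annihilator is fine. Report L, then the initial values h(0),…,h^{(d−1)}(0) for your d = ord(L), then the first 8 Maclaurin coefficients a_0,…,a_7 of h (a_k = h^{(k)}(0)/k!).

L = (4 + 136·x) + (1 + 4·x + 68·x^2)·Dx  (order 1).
h: a_k = 8, -32, -416, 3840, 12928, -312832, 372224, 19783680, …
ICs: h(0) = 8.

f: a_k = 0, 4, 0, -64/3, 0, 1024/5, 0, -16384/7, …
f∘r: x↦r, Dx↦Dx/r' in L_f ⇒ L₀.
h₀' ⇒ L via d/dx closure of L₀.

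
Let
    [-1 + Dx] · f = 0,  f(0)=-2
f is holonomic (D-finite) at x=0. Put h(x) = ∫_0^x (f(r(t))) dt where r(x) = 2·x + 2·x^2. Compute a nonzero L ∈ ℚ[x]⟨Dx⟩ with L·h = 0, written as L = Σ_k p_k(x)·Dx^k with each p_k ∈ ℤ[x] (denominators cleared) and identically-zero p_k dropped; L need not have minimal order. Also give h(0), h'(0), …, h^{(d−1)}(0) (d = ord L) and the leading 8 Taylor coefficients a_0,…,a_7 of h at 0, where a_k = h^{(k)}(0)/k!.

f: a_k = -2, -2, -1, -1/3, -1/12, -1/60, -1/360, -1/2520, …
h₀=f(r): pull back L_f along r ⇒ L₀.
h=∫h₀ ⇒ L = L₀·Dx.
L = (-2 - 4·x)·Dx + Dx^2  (order 2).
h: a_k = 0, -2, -2, -8/3, -8/3, -8/3, -104/45, -608/315, …
ICs: h(0) = 0, h′(0) = -2.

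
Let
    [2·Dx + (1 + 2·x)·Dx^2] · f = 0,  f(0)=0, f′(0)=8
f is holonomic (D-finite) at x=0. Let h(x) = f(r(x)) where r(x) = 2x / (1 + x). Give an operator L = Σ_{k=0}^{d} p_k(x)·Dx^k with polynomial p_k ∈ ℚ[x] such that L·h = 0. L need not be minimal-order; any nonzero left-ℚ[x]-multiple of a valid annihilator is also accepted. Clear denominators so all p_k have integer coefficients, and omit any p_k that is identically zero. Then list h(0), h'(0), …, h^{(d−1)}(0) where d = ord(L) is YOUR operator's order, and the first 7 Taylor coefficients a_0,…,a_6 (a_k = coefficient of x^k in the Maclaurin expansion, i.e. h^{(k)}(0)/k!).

L = (6 + 10·x)·Dx + (1 + 6·x + 5·x^2)·Dx^2  (order 2).
h: a_k = 0, 16, -48, 496/3, -624, 12496/5, -10416, …
ICs: h(0) = 0, h′(0) = 16.

f: a_k = 0, 8, -8, 32/3, -16, 128/5, -128/3, …
h₀=f(r): pull back L_f along r ⇒ L₀.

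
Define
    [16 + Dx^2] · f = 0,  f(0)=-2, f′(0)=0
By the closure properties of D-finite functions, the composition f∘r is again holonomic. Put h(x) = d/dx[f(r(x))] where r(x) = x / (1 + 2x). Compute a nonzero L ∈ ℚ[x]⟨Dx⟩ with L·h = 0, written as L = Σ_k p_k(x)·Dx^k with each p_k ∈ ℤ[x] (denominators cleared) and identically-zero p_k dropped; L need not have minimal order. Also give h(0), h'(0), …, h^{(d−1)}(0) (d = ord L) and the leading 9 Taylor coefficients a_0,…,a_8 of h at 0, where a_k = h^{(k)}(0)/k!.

f: a_k = -2, 0, 16, 0, -64/3, 0, 512/45, 0, -1024/315, …
Substitute x→r, Dx→(1/r')Dx; clear ⇒ L₀.
h₀' ⇒ L via d/dx closure of L₀.
L = (40 + 96·x + 96·x^2) + (12 + 72·x + 144·x^2 + 96·x^3)·Dx + (1 + 8·x + 24·x^2 + 32·x^3 + 16·x^4)·Dx^2  (order 2).
h: a_k = 0, 32, -192, 2048/3, -5120/3, 39424/15, 7168/5, -9641984/315, 5292032/35, …
ICs: h(0) = 0, h′(0) = 32.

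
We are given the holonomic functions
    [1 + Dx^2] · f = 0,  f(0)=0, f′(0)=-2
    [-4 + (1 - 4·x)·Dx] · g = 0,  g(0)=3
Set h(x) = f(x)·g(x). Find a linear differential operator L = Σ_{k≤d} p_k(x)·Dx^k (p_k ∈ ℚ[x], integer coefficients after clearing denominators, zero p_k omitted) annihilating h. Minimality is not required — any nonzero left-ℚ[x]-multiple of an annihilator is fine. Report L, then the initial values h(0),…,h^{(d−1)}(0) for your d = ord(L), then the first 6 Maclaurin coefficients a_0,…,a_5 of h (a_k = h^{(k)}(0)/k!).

f: a_k = 0, -2, 0, 1/3, 0, -1/60, …
g: a_k = 3, 12, 48, 192, 768, 3072, …
f·g: L₀ = L_f ⊗_s L_g, ord ≤ 2·1.
L = (-1 + 4·x) + 8·Dx + (-1 + 4·x)·Dx^2  (order 2).
h: a_k = 0, -6, -24, -95, -380, -30401/20, …
ICs: h(0) = 0, h′(0) = -6.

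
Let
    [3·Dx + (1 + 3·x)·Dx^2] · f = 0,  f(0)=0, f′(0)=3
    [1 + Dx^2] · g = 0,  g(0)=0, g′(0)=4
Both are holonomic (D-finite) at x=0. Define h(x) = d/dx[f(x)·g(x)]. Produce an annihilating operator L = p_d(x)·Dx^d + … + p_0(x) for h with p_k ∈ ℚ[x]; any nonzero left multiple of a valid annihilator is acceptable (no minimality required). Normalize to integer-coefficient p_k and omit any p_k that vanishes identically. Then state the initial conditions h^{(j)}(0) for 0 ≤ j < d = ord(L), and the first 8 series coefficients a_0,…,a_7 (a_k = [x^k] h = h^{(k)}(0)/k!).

L = (-8897 - 1764·x - 7722·x^2 - 14364·x^3 - 7533·x^4 + 5832·x^5 + 2916·x^6) + (-3432 - 13248·x - 12420·x^2 - 8100·x^3 + 9720·x^4 + 5832·x^5)·Dx + (-9100 - 3204·x - 11070·x^2 - 17064·x^3 - 6318·x^4 + 11664·x^5 + 5832·x^6)·Dx^2 + (-3432 - 13248·x - 12420·x^2 - 8100·x^3 + 9720·x^4 + 5832·x^5)·Dx^3 + (-203 - 1440·x - 3348·x^2 - 2700·x^3 + 1215·x^4 + 5832·x^5 + 2916·x^6)·Dx^4  (order 4).
h: a_k = 0, 24, -54, 136, -390, 1131, -66171/20, 1022794/105, …
ICs: h(0) = 0, h′(0) = 24, h′′(0) = -108, h′′′(0) = 816.

f: a_k = 0, 3, -9/2, 9, -81/4, 243/5, -243/2, 2187/7, …
g: a_k = 0, 4, 0, -2/3, 0, 1/30, 0, -1/1260, …
Product ⇒ symmetric product L₀, ord ≤ 4.
Differentiate: ansatz ord ≤ ord L₀ ⇒ L.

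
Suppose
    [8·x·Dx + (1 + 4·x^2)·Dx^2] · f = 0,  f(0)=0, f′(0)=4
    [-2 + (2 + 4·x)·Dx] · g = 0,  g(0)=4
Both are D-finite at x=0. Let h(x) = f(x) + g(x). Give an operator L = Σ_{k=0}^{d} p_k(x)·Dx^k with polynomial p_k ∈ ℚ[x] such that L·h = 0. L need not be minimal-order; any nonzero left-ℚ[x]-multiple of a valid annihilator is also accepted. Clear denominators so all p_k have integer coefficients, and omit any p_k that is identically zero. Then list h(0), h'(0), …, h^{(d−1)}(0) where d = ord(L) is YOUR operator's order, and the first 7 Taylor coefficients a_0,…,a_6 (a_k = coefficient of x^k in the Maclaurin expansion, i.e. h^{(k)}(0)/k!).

L = (-8 - 40·x + 96·x^2 + 96·x^3)·Dx + (-11 - 32·x + 40·x^2 + 384·x^3 + 336·x^4)·Dx^2 + (-1 + 6·x + 24·x^2 + 48·x^3 + 112·x^4 + 96·x^5)·Dx^3  (order 3).
h: a_k = 4, 8, -2, -10/3, -5/2, 163/10, -21/4, …
ICs: h(0) = 4, h′(0) = 8, h′′(0) = -4.

f: a_k = 0, 4, 0, -16/3, 0, 64/5, 0, …
g: a_k = 4, 4, -2, 2, -5/2, 7/2, -21/4, …
L₀ := lclm(L_f,L_g); ord L₀ ≤ 2+1.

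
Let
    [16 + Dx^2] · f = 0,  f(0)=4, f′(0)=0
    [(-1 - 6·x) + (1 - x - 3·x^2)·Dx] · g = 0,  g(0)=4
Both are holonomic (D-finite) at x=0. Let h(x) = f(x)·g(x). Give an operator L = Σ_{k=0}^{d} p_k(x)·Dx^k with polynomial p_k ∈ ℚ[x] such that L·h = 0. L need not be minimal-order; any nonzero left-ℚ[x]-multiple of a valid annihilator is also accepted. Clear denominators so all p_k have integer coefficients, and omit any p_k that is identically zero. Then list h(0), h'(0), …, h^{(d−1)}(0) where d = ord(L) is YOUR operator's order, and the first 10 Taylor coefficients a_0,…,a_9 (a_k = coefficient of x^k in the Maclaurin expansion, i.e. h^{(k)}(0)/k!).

f: a_k = 4, 0, -32, 0, 128/3, 0, -1024/45, 0, 2048/315, 0, …
g: a_k = 4, 4, 16, 28, 76, 160, 388, 868, 2032, 4636, …
Sym-product of L_f,L_g gives L₀ (≤ ord 2).
L = (-10 + 16·x + 48·x^2) + (2 + 12·x)·Dx + (-1 + x + 3·x^2)·Dx^2  (order 2).
h: a_k = 16, 16, -64, -16, -112/3, -256/3, -12976/45, -24496/45, -435776/315, -950192/315, …
ICs: h(0) = 16, h′(0) = 16.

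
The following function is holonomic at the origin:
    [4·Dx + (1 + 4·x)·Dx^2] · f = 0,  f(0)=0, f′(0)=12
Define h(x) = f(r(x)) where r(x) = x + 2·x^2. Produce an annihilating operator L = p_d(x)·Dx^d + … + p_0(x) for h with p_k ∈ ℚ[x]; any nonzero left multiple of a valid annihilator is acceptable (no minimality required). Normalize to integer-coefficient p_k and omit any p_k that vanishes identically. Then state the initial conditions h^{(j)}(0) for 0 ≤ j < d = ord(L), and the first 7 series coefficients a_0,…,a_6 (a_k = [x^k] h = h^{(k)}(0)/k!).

f: a_k = 0, 12, -24, 64, -192, 3072/5, -2048, …
Change of var in L_f (x↦r) gives L₀.
L = (16·x + 32·x^2)·Dx + (1 + 8·x + 24·x^2 + 32·x^3)·Dx^2  (order 2).
h: a_k = 0, 12, 0, -32, 96, -768/5, 0, …
ICs: h(0) = 0, h′(0) = 12.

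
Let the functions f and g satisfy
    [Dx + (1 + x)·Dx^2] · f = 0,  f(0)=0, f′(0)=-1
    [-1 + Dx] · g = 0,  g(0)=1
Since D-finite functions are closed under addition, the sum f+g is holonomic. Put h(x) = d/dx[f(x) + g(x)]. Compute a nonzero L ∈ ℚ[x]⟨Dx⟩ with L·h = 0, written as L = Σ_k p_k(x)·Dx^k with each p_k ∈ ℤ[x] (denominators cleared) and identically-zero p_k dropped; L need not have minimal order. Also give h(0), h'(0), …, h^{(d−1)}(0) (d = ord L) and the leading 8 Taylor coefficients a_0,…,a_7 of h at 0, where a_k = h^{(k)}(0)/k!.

L = (-3 - x) + (1 - 2·x - x^2)·Dx + (2 + 3·x + x^2)·Dx^2  (order 2).
h: a_k = 0, 2, -1/2, 7/6, -23/24, 121/120, -719/720, 5041/5040, …
ICs: h(0) = 0, h′(0) = 2.

f: a_k = 0, -1, 1/2, -1/3, 1/4, -1/5, 1/6, -1/7, …
g: a_k = 1, 1, 1/2, 1/6, 1/24, 1/120, 1/720, 1/5040, …
Sum ⇒ L₀ = lclm(L_f,L_g) in ℚ(x)⟨Dx⟩.
Differentiate: ansatz ord ≤ ord L₀ ⇒ L.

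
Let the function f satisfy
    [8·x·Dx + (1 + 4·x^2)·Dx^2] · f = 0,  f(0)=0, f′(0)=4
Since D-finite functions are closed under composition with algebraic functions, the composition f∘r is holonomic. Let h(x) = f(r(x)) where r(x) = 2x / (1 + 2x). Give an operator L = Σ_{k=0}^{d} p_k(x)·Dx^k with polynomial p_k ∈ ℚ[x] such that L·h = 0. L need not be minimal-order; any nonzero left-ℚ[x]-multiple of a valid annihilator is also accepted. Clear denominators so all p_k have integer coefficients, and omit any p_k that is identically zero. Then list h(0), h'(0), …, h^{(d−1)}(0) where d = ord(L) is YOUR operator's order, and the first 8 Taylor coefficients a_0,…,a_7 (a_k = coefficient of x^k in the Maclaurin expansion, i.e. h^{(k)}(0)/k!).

L = (4 + 40·x)·Dx + (1 + 4·x + 20·x^2)·Dx^2  (order 2).
h: a_k = 0, 8, -16, -32/3, 192, -2432/5, -2816/3, 71168/7, …
ICs: h(0) = 0, h′(0) = 8.

f: a_k = 0, 4, 0, -16/3, 0, 64/5, 0, -256/7, …
Change of var in L_f (x↦r) gives L₀.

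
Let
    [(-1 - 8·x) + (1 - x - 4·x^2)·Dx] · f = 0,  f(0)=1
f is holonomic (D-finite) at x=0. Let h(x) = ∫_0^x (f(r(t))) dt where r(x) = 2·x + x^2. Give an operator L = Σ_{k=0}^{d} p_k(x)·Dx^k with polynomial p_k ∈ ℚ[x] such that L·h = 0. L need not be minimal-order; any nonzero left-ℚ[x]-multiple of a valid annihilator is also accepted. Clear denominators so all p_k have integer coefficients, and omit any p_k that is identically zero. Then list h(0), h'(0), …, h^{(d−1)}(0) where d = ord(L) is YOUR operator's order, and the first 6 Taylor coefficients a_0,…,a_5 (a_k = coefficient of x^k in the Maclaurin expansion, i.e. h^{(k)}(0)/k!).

f: a_k = 1, 1, 5, 9, 29, 65, …
f∘r: x↦r, Dx↦Dx/r' in L_f ⇒ L₀.
h=∫h₀ ⇒ L = L₀·Dx.
L = (2 + 34·x + 48·x^2 + 16·x^3)·Dx + (-1 + 2·x + 17·x^2 + 16·x^3 + 4·x^4)·Dx^2  (order 2).
h: a_k = 0, 1, 1, 7, 23, 577/5, …
ICs: h(0) = 0, h′(0) = 1.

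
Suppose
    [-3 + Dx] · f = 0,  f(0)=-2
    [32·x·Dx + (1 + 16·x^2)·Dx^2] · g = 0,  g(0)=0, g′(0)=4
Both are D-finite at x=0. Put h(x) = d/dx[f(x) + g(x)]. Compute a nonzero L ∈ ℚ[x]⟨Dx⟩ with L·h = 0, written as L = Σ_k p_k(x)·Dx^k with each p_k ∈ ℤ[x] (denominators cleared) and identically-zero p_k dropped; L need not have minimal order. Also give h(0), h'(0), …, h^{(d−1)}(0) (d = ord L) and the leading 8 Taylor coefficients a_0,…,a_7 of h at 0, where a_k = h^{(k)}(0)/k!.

L = (96 - 288·x - 4608·x^2 - 4608·x^3) + (-41 + 1248·x^2 - 2304·x^4)·Dx + (3 + 32·x + 96·x^2 + 512·x^3 + 768·x^4)·Dx^2  (order 2).
h: a_k = -2, -18, -91, -27, 4015/4, -243/20, -655603/40, -729/280, …
ICs: h(0) = -2, h′(0) = -18.

f: a_k = -2, -6, -9, -9, -27/4, -81/20, -81/40, -243/280, …
g: a_k = 0, 4, 0, -64/3, 0, 1024/5, 0, -16384/7, …
Sum ⇒ L₀ = lclm(L_f,L_g) in ℚ(x)⟨Dx⟩.
Derive L from L₀ (diff closure).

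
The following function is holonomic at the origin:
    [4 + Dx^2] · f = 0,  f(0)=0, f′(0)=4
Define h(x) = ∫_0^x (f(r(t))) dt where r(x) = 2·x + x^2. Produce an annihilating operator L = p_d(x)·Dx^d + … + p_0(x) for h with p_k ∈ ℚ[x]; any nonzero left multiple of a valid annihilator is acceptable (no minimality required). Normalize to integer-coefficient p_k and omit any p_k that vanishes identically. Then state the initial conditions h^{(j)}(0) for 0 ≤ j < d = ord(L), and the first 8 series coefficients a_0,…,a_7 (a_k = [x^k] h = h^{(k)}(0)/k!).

L = (16 + 48·x + 48·x^2 + 16·x^3)·Dx - Dx^2 + (1 + x)·Dx^3  (order 3).
h: a_k = 0, 0, 4, 4/3, -16/3, -32/5, 8/45, 40/7, …
ICs: h(0) = 0, h′(0) = 0, h′′(0) = 8.

f: a_k = 0, 4, 0, -8/3, 0, 8/15, 0, -16/315, …
h₀=f(r): pull back L_f along r ⇒ L₀.
∫: right-multiply L₀ by Dx.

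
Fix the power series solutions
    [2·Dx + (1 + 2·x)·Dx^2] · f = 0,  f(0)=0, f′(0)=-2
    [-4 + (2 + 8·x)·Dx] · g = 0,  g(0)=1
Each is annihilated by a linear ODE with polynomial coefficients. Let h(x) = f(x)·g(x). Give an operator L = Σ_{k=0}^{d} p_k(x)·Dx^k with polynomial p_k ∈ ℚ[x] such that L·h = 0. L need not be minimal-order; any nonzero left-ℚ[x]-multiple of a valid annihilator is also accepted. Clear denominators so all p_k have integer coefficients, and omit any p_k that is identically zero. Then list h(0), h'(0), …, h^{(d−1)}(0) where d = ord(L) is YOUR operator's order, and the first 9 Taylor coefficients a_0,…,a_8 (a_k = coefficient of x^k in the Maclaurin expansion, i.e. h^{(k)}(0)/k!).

f: a_k = 0, -2, 2, -8/3, 4, -32/5, 32/3, -128/7, 32, …
g: a_k = 1, 2, -2, 4, -10, 28, -84, 264, -858, …
Sym-product of L_f,L_g gives L₀ (≤ ord 2).
L = (8 + 8·x) + (-2 - 8·x)·Dx + (1 + 10·x + 32·x^2 + 32·x^3)·Dx^2  (order 2).
h: a_k = 0, -2, -2, 16/3, -40/3, 524/15, -484/5, 9888/35, -30176/35, …
ICs: h(0) = 0, h′(0) = -2.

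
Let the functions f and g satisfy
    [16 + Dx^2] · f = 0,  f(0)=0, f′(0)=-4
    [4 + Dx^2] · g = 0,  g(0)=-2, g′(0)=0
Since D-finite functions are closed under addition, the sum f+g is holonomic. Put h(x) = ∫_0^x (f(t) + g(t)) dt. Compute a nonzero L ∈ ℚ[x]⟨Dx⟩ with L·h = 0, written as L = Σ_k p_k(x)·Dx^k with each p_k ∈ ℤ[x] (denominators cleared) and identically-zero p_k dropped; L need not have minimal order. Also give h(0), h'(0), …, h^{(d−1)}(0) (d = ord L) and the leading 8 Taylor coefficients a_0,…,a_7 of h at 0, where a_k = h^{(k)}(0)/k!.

L = 64·Dx + 20·Dx^3 + Dx^5  (order 5).
h: a_k = 0, -2, -2, 4/3, 8/3, -4/15, -64/45, 8/315, …
ICs: h(0) = 0, h′(0) = -2, h′′(0) = -4, h′′′(0) = 8, h′′′′(0) = 64.

f: a_k = 0, -4, 0, 32/3, 0, -128/15, 0, 1024/315, …
g: a_k = -2, 0, 4, 0, -4/3, 0, 8/45, 0, …
Sum ⇒ L₀ = lclm(L_f,L_g) in ℚ(x)⟨Dx⟩.
∫: right-multiply L₀ by Dx.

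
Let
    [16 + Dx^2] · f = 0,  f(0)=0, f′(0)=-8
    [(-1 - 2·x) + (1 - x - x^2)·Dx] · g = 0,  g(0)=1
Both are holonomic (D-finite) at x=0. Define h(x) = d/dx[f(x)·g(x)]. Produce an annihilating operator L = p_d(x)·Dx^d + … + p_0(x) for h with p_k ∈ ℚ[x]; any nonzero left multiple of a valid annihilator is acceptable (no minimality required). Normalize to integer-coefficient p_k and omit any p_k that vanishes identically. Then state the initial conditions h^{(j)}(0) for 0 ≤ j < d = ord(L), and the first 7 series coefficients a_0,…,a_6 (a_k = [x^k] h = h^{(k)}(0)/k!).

L = (54 - 256·x - 128·x^2 + 256·x^3 + 128·x^4) + (-13 - 10·x + 48·x^2 + 32·x^3)·Dx + (7 - 15·x - 7·x^2 + 16·x^3 + 8·x^4)·Dx^2  (order 2).
h: a_k = -8, -16, 16, -32/3, -72, -512/5, -7864/45, …
ICs: h(0) = -8, h′(0) = -16.

f: a_k = 0, -8, 0, 64/3, 0, -256/15, 0, …
g: a_k = 1, 1, 2, 3, 5, 8, 13, …
h₀=f·g: eliminate ⇒ L₀, order ≤ 2·1.
Derive L from L₀ (diff closure).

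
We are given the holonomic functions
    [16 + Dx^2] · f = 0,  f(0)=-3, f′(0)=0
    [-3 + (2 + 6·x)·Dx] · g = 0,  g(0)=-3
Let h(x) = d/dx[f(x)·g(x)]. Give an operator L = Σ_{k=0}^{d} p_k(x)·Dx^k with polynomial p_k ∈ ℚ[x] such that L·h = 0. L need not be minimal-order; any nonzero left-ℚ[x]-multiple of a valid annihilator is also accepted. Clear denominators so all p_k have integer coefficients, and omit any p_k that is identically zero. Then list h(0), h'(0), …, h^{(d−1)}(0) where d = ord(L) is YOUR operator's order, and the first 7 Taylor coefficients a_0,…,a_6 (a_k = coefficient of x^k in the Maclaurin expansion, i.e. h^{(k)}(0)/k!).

L = (9613 + 83712·x + 273024·x^2 + 442368·x^3 + 331776·x^4) + (-444 - 5940·x - 20736·x^2 - 20736·x^3)·Dx + (364 + 3720·x + 14796·x^2 + 27648·x^3 + 20736·x^4)·Dx^2  (order 2).
h: a_k = 27/2, -657/4, -4455/16, 19011/32, 105345/256, -1012827/2560, -5451159/10240, …
ICs: h(0) = 27/2, h′(0) = -657/4.

f: a_k = -3, 0, 24, 0, -32, 0, 256/15, …
g: a_k = -3, -9/2, 27/8, -81/16, 1215/128, -5103/256, 45927/1024, …
L₀ := L_f ⊗_s L_g (sym. prod.), ord ≤ 2.
Derive L from L₀ (diff closure).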